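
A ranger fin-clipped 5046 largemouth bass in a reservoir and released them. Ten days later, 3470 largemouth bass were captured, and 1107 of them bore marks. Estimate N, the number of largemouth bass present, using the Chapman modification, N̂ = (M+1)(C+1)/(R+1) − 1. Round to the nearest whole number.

N ≈ 15,810

N̂ = (5046+1)(3470+1)/(1107+1) − 1 = 5047·3471/1108 − 1
= 17518137/1108 − 1 ≈ 15810.6 − 1 ≈ 15809.6 → 15810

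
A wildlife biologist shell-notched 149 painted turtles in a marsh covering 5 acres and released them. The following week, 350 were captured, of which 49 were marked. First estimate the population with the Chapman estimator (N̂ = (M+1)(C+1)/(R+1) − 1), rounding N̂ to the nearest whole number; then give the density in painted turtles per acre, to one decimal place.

density ≈ 210.4 painted turtles per acre

N̂ = 150·351/50 − 1 = 52650/50 − 1 = 1052
Density = N̂ / area = 1052 / 5 ≈ 210.40 → 210.4 per acre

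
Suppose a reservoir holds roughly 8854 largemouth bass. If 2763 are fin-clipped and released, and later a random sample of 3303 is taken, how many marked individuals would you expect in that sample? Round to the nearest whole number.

The marked fraction of the population is 2763/8854, so in a sample of 3303 expect C·(M/N) marked.
E[R] = 2763 × 3303 / 8854 = 9126189 / 8854 ≈ 1030.7 → 1031

expected recaptures ≈ 1031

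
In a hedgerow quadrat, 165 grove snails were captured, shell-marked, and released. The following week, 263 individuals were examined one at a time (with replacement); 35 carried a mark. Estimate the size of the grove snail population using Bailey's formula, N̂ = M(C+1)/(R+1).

N̂ = 165·(263+1)/(35+1) = 165·264/36 = 43560/36 = 1210

N = 1210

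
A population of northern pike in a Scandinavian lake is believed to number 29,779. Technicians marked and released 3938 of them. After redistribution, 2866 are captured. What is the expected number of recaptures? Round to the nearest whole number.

expected recaptures ≈ 379

Expected recaptures E[R] = M·C / N.
E[R] = 3938 × 2866 / 29779 = 11286308 / 29779 ≈ 379.0 → 379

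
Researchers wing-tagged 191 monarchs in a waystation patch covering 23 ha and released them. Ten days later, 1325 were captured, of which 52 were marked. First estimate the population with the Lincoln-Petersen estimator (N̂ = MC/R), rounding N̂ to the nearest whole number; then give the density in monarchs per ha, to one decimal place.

N̂ = 191·1325/52 = 253075/52 ≈ 4866.8 → 4867
Density = N̂ / area = 4867 / 23 ≈ 211.61 → 211.6 per ha

density ≈ 211.6 monarchs per ha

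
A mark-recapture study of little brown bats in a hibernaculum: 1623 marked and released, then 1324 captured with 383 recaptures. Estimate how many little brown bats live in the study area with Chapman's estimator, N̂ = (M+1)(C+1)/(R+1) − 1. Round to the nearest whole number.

N̂ = (1623+1)(1324+1)/(383+1) − 1 = 1624·1325/384 − 1
= 2151800/384 − 1 ≈ 5603.6 − 1 ≈ 5602.6 → 5603

N ≈ 5603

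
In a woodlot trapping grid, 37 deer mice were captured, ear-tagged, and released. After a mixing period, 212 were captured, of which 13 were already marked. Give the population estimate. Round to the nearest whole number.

N = (37 × 212) / 13 = 7844 / 13 ≈ 603.4 → 603

N ≈ 603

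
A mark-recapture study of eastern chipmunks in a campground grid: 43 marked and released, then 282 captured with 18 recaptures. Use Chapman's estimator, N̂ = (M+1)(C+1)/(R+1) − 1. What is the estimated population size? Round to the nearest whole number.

N̂ = (43+1)(282+1)/(18+1) − 1 = 44·283/19 − 1
= 12452/19 − 1 ≈ 655.4 − 1 ≈ 654.4 → 654

N ≈ 654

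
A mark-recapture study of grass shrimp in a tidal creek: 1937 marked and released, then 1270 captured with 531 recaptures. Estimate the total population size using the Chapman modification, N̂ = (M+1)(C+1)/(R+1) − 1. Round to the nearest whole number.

N̂ = (1937+1)(1270+1)/(531+1) − 1 = 1938·1271/532 − 1
= 2463198/532 − 1 ≈ 4630.1 − 1 ≈ 4629.1 → 4629

N ≈ 4629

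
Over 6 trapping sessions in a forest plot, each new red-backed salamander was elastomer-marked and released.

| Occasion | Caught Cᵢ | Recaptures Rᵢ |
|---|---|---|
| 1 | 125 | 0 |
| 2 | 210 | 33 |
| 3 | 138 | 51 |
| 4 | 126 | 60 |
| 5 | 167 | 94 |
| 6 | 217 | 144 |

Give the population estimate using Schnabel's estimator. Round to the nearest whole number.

N ≈ 805

Marked at large before each occasion: Mᵢ = Σⱼ<ᵢ (Cⱼ − Rⱼ) → M1=0, M2=125, M3=302, M4=389, M5=455, M6=528
Σ MᵢCᵢ = 0·125 + 125·210 + 302·138 + 389·126 + 455·167 + 528·217 = 0 + 26250 + 41676 + 49014 + 75985 + 114576 = 307501
Σ Rᵢ = 0 + 33 + 51 + 60 + 94 + 144 = 382
N̂ = 307501 / 382 ≈ 805.0 → 805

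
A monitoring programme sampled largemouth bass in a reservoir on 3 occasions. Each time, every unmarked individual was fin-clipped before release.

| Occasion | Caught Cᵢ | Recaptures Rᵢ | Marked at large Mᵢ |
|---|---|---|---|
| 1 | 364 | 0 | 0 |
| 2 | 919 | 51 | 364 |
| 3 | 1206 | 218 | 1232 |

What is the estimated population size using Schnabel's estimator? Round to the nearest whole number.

N ≈ 6767

Σ MᵢCᵢ = 0·364 + 364·919 + 1232·1206 = 0 + 334516 + 1485792 = 1820308
Σ Rᵢ = 0 + 51 + 218 = 269
N̂ = 1820308 / 269 ≈ 6766.9 → 6767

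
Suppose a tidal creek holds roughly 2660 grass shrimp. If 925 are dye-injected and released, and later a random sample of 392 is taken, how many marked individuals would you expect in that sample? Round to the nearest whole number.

The marked fraction of the population is 925/2660, so in a sample of 392 expect C·(M/N) marked.
E[R] = 925 × 392 / 2660 = 362600 / 2660 ≈ 136.3 → 136

expected recaptures ≈ 136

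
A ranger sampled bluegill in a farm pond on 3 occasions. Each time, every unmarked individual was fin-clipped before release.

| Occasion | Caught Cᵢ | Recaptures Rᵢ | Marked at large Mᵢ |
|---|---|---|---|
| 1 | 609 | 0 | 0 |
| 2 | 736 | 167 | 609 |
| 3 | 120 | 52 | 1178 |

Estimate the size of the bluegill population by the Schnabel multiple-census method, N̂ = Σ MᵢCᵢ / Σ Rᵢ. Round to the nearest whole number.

N ≈ 2692

Σ MᵢCᵢ = 0·609 + 609·736 + 1178·120 = 0 + 448224 + 141360 = 589584
Σ Rᵢ = 0 + 167 + 52 = 219
N̂ = 589584 / 219 ≈ 2692.2 → 2692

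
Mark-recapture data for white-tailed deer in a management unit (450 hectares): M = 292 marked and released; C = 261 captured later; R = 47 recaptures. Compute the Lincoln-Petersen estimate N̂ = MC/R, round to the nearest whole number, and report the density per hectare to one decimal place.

N̂ = 292·261/47 = 76212/47 ≈ 1621.5 → 1622
Density = N̂ / area = 1622 / 450 ≈ 3.60 → 3.6 per hectare

density ≈ 3.6 white-tailed deer per hectare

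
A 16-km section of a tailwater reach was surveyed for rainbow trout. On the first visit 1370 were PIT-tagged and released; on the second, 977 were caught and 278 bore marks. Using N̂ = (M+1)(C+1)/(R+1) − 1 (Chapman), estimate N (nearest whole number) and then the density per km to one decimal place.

density ≈ 300.3 rainbow trout per km

N̂ = 1371·978/279 − 1 = 1340838/279 − 1 ≈ 4804.9 → 4805
Density = N̂ / area = 4805 / 16 ≈ 300.31 → 300.3 per km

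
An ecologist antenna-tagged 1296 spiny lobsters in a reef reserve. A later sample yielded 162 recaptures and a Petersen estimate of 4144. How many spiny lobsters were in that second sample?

C = 518

From N = M·C/R: C = N·R / M = 4144·162 / 1296 = 671328 / 1296 = 518.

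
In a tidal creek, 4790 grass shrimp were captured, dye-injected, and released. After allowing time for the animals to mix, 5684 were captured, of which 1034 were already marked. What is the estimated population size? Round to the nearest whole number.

N = (4790 × 5684) / 1034 = 27226360 / 1034 ≈ 26331.1 → 26331

N ≈ 26,331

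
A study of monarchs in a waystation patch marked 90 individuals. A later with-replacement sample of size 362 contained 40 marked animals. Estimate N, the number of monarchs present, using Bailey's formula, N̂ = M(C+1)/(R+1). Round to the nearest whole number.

N̂ = 90·(362+1)/(40+1) = 90·363/41 = 32670/41 ≈ 796.8 → 797

N ≈ 797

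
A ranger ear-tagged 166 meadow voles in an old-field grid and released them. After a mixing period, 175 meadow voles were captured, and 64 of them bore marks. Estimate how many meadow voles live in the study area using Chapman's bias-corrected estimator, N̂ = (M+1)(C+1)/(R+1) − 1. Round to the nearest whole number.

N̂ = (166+1)(175+1)/(64+1) − 1 = 167·176/65 − 1
= 29392/65 − 1 ≈ 452.2 − 1 ≈ 451.2 → 451

N ≈ 451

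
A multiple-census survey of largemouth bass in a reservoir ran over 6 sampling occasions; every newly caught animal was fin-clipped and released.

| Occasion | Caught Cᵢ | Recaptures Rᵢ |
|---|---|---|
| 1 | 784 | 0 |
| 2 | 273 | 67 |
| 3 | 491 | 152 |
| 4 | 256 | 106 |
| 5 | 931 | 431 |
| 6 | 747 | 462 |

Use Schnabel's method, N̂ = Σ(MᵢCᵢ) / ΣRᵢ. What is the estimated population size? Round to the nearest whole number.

Marked at large before each occasion: Mᵢ = Σⱼ<ᵢ (Cⱼ − Rⱼ) → M1=0, M2=784, M3=990, M4=1329, M5=1479, M6=1979
Σ MᵢCᵢ = 0·784 + 784·273 + 990·491 + 1329·256 + 1479·931 + 1979·747 = 0 + 214032 + 486090 + 340224 + 1376949 + 1478313 = 3895608
Σ Rᵢ = 0 + 67 + 152 + 106 + 431 + 462 = 1218
N̂ = 3895608 / 1218 ≈ 3198.4 → 3198

N ≈ 3198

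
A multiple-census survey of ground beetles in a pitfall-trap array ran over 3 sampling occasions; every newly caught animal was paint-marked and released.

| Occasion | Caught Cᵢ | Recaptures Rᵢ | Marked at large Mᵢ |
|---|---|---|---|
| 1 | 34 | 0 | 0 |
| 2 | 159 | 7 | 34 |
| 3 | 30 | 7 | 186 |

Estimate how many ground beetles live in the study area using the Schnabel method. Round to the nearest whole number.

Σ MᵢCᵢ = 0·34 + 34·159 + 186·30 = 0 + 5406 + 5580 = 10986
Σ Rᵢ = 0 + 7 + 7 = 14
N̂ = 10986 / 14 ≈ 784.7 → 785

N ≈ 785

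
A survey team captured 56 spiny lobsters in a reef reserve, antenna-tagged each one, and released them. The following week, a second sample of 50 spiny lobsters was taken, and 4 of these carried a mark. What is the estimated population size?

N = 700

Lincoln-Petersen assumes M/N = R/C, so N = M·C / R.
N = (56 × 50) / 4 = 2800 / 4 = 700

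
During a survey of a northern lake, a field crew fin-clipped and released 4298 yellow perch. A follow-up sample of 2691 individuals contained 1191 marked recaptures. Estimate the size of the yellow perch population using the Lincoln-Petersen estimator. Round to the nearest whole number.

N = (4298 × 2691) / 1191 = 11565918 / 1191 ≈ 9711.1 → 9711

N ≈ 9711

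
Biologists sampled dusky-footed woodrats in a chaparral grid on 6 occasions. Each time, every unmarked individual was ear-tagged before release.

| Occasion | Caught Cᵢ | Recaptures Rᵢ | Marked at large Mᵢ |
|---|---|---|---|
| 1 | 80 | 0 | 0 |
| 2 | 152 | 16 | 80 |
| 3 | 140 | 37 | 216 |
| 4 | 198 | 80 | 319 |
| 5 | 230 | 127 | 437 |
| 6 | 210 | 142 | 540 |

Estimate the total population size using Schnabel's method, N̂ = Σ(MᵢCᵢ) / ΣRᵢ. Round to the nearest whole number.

Σ MᵢCᵢ = 0·80 + 80·152 + 216·140 + 319·198 + 437·230 + 540·210 = 0 + 12160 + 30240 + 63162 + 100510 + 113400 = 319472
Σ Rᵢ = 0 + 16 + 37 + 80 + 127 + 142 = 402
N̂ = 319472 / 402 ≈ 794.7 → 795

N ≈ 795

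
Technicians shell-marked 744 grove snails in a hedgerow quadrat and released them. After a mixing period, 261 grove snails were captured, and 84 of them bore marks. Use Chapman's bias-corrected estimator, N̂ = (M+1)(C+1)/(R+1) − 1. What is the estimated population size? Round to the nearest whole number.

N̂ = (744+1)(261+1)/(84+1) − 1 = 745·262/85 − 1
= 195190/85 − 1 ≈ 2296.4 − 1 ≈ 2295.4 → 2295

N ≈ 2295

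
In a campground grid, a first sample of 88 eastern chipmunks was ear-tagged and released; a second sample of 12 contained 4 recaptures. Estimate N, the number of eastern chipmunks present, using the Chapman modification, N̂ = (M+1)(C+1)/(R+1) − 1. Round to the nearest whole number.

N ≈ 230

N̂ = (88+1)(12+1)/(4+1) − 1 = 89·13/5 − 1
= 1157/5 − 1 ≈ 231.4 − 1 ≈ 230.4 → 230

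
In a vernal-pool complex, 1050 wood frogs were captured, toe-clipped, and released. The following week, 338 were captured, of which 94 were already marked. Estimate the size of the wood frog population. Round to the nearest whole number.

N = (1050 × 338) / 94 = 354900 / 94 ≈ 3775.5 → 3776

N ≈ 3776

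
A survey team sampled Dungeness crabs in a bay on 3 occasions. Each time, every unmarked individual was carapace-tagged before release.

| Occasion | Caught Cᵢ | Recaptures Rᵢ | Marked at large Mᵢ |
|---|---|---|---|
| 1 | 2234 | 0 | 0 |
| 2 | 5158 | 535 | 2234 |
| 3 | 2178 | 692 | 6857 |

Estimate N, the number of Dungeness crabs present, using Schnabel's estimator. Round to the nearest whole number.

N ≈ 21,563

Σ MᵢCᵢ = 0·2234 + 2234·5158 + 6857·2178 = 0 + 11522972 + 14934546 = 26457518
Σ Rᵢ = 0 + 535 + 692 = 1227
N̂ = 26457518 / 1227 ≈ 21562.8 → 21563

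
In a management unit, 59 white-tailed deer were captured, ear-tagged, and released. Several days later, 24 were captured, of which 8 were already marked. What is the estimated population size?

N = 177

N = (59 × 24) / 8 = 1416 / 8 = 177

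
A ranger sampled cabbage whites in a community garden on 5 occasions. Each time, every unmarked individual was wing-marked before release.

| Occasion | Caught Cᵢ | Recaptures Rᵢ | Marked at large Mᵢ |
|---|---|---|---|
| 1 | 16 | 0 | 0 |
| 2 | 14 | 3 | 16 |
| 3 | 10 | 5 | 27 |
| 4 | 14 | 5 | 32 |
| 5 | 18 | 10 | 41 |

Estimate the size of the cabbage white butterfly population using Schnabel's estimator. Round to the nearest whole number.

Σ MᵢCᵢ = 0·16 + 16·14 + 27·10 + 32·14 + 41·18 = 0 + 224 + 270 + 448 + 738 = 1680
Σ Rᵢ = 0 + 3 + 5 + 5 + 10 = 23
N̂ = 1680 / 23 ≈ 73.0 → 73

N ≈ 73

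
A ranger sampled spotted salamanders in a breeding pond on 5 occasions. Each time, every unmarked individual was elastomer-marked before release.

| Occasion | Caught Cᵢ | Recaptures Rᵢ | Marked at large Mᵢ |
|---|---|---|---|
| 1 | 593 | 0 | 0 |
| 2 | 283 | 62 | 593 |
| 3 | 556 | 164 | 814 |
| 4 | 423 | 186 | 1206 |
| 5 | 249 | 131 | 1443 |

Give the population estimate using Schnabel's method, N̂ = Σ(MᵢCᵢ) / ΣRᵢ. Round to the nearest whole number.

Σ MᵢCᵢ = 0·593 + 593·283 + 814·556 + 1206·423 + 1443·249 = 0 + 167819 + 452584 + 510138 + 359307 = 1489848
Σ Rᵢ = 0 + 62 + 164 + 186 + 131 = 543
N̂ = 1489848 / 543 ≈ 2743.7 → 2744

N ≈ 2744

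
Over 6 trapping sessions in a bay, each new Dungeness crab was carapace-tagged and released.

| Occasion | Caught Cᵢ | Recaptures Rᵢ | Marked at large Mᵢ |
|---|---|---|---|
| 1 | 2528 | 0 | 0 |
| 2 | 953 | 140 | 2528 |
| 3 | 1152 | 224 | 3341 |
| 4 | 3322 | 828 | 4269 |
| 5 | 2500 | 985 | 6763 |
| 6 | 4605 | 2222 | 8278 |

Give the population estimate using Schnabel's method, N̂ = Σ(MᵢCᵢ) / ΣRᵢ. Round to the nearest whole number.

N ≈ 17,156

Σ MᵢCᵢ = 0·2528 + 2528·953 + 3341·1152 + 4269·3322 + 6763·2500 + 8278·4605 = 0 + 2409184 + 3848832 + 14181618 + 16907500 + 38120190 = 75467324
Σ Rᵢ = 0 + 140 + 224 + 828 + 985 + 2222 = 4399
N̂ = 75467324 / 4399 ≈ 17155.6 → 17156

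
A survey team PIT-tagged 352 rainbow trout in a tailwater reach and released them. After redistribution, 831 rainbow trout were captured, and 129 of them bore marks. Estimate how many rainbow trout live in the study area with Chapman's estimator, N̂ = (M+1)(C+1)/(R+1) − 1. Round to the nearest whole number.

N ≈ 2258

N̂ = (352+1)(831+1)/(129+1) − 1 = 353·832/130 − 1
= 293696/130 − 1 ≈ 2259.2 − 1 ≈ 2258.2 → 2258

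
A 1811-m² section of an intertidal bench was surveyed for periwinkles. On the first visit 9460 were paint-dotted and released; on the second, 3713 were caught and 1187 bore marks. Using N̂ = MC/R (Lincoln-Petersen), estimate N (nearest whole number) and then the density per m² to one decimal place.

density ≈ 16.3 periwinkles per m²

N̂ = 9460·3713/1187 = 35124980/1187 ≈ 29591.4 → 29591
Density = N̂ / area = 29591 / 1811 ≈ 16.34 → 16.3 per m²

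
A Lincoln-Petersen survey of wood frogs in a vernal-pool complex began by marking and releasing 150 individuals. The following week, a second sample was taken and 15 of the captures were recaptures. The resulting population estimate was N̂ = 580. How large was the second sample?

From N = M·C/R: C = N·R / M = 580·15 / 150 = 8700 / 150 = 58.

C = 58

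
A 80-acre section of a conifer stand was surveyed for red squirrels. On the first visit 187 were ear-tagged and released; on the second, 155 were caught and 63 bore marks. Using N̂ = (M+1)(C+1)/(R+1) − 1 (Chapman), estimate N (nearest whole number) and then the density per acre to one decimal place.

N̂ = 188·156/64 − 1 = 29328/64 − 1 ≈ 457.2 → 457
Density = N̂ / area = 457 / 80 ≈ 5.71 → 5.7 per acre

density ≈ 5.7 red squirrels per acre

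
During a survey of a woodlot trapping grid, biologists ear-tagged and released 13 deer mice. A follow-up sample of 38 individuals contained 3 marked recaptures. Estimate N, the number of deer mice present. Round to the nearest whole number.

N ≈ 165

Lincoln-Petersen assumes M/N = R/C, so N = M·C / R.
N = (13 × 38) / 3 = 494 / 3 ≈ 164.7 → 165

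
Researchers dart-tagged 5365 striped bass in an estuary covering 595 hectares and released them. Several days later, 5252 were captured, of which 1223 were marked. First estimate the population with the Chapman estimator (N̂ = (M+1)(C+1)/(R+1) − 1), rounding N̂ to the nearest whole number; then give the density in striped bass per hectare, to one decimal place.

N̂ = 5366·5253/1224 − 1 = 28187598/1224 − 1 ≈ 23028.1 → 23028
Density = N̂ / area = 23028 / 595 ≈ 38.70 → 38.7 per hectare

density ≈ 38.7 striped bass per hectare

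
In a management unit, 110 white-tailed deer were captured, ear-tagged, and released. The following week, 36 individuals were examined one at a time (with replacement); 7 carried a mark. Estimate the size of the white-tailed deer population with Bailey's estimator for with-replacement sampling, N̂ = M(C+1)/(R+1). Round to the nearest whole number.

N̂ = 110·(36+1)/(7+1) = 110·37/8 = 4070/8 ≈ 508.8 → 509

N ≈ 509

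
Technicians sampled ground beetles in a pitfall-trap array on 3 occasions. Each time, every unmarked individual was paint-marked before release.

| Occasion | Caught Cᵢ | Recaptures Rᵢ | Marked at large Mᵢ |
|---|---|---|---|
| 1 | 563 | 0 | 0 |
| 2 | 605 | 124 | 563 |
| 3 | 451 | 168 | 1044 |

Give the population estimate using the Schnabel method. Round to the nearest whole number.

N ≈ 2779

Σ MᵢCᵢ = 0·563 + 563·605 + 1044·451 = 0 + 340615 + 470844 = 811459
Σ Rᵢ = 0 + 124 + 168 = 292
N̂ = 811459 / 292 ≈ 2779.0 → 2779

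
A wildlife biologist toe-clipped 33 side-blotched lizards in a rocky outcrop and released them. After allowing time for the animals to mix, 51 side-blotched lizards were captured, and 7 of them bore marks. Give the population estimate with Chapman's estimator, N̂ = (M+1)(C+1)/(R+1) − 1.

N̂ = (33+1)(51+1)/(7+1) − 1 = 34·52/8 − 1
= 1768/8 − 1 = 221 − 1 = 220

N = 220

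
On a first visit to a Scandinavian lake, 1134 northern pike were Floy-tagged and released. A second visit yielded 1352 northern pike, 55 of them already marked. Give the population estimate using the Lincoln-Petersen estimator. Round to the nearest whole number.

N = (1134 × 1352) / 55 = 1533168 / 55 ≈ 27875.8 → 27876

N ≈ 27,876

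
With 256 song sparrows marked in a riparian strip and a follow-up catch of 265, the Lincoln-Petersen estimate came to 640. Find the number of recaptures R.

From N = M·C/R: R = M·C / N = 256·265 / 640 = 67840 / 640 = 106.

R = 106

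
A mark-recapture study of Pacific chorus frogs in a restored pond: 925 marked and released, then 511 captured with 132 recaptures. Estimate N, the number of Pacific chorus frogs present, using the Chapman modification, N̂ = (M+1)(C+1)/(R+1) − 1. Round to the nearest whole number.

N̂ = (925+1)(511+1)/(132+1) − 1 = 926·512/133 − 1
= 474112/133 − 1 ≈ 3564.8 − 1 ≈ 3563.8 → 3564

N ≈ 3564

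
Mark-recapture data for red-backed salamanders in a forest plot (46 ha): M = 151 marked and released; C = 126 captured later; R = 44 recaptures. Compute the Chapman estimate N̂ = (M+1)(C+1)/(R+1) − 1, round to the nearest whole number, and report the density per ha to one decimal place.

N̂ = 152·127/45 − 1 = 19304/45 − 1 ≈ 428.0 → 428
Density = N̂ / area = 428 / 46 ≈ 9.30 → 9.3 per ha

density ≈ 9.3 red-backed salamanders per ha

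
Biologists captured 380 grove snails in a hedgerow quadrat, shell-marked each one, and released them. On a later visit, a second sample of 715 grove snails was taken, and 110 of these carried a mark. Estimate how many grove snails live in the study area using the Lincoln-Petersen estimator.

N = (380 × 715) / 110 = 271700 / 110 = 2470

N = 2470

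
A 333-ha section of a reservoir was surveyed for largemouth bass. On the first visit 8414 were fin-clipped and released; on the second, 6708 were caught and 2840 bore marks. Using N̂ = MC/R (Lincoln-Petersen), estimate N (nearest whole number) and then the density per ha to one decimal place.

N̂ = 8414·6708/2840 = 56441112/2840 ≈ 19873.6 → 19874
Density = N̂ / area = 19874 / 333 ≈ 59.68 → 59.7 per ha

density ≈ 59.7 largemouth bass per ha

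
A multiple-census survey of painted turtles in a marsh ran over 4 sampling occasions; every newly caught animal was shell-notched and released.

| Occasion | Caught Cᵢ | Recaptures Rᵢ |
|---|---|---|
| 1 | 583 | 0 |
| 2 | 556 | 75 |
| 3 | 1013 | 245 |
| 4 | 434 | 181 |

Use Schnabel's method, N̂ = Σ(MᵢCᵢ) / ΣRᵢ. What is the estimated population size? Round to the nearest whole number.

N ≈ 4385

Marked at large before each occasion: Mᵢ = Σⱼ<ᵢ (Cⱼ − Rⱼ) → M1=0, M2=583, M3=1064, M4=1832
Σ MᵢCᵢ = 0·583 + 583·556 + 1064·1013 + 1832·434 = 0 + 324148 + 1077832 + 795088 = 2197068
Σ Rᵢ = 0 + 75 + 245 + 181 = 501
N̂ = 2197068 / 501 ≈ 4385.4 → 4385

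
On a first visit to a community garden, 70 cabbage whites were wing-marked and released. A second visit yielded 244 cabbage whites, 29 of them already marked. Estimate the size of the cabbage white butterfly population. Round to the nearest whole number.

N = (70 × 244) / 29 = 17080 / 29 ≈ 589.0 → 589

N ≈ 589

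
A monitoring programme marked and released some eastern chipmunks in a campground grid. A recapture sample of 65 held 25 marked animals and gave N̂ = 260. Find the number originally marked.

M = 100

From N = M·C/R: M = N·R / C = 260·25 / 65 = 6500 / 65 = 100.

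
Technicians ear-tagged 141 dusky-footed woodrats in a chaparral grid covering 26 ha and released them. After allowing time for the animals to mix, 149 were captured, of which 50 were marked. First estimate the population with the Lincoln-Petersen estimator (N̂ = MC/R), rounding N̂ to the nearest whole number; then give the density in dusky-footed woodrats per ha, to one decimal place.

N̂ = 141·149/50 = 21009/50 ≈ 420.2 → 420
Density = N̂ / area = 420 / 26 ≈ 16.15 → 16.2 per ha

density ≈ 16.2 dusky-footed woodrats per ha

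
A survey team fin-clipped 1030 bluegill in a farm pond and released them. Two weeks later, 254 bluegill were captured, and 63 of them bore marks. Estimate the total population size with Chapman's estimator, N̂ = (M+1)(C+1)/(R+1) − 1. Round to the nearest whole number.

N̂ = (1030+1)(254+1)/(63+1) − 1 = 1031·255/64 − 1
= 262905/64 − 1 ≈ 4107.9 − 1 ≈ 4106.9 → 4107

N ≈ 4107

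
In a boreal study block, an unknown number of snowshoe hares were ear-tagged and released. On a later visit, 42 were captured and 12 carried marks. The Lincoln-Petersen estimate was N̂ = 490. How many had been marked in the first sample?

From N = M·C/R: M = N·R / C = 490·12 / 42 = 5880 / 42 = 140.

M = 140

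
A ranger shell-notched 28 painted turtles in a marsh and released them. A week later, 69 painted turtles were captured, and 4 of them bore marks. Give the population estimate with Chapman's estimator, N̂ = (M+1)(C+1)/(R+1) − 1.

N = 405

N̂ = (28+1)(69+1)/(4+1) − 1 = 29·70/5 − 1
= 2030/5 − 1 = 406 − 1 = 405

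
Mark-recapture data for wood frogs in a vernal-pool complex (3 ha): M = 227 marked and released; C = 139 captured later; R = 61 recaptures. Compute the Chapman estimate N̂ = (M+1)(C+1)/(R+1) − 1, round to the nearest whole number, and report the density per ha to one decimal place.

density ≈ 171.3 wood frogs per ha

N̂ = 228·140/62 − 1 = 31920/62 − 1 ≈ 513.8 → 514
Density = N̂ / area = 514 / 3 ≈ 171.33 → 171.3 per ha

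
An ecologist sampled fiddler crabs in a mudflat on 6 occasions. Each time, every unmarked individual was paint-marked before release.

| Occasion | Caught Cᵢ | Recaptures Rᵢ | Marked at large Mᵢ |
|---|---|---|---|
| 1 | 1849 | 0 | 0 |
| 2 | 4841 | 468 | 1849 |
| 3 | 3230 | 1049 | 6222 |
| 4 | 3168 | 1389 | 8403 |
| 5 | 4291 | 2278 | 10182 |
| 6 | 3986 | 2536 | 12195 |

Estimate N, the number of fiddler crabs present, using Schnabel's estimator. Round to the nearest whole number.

Σ MᵢCᵢ = 0·1849 + 1849·4841 + 6222·3230 + 8403·3168 + 10182·4291 + 12195·3986 = 0 + 8951009 + 20097060 + 26620704 + 43690962 + 48609270 = 147969005
Σ Rᵢ = 0 + 468 + 1049 + 1389 + 2278 + 2536 = 7720
N̂ = 147969005 / 7720 ≈ 19167.0 → 19167

N ≈ 19,167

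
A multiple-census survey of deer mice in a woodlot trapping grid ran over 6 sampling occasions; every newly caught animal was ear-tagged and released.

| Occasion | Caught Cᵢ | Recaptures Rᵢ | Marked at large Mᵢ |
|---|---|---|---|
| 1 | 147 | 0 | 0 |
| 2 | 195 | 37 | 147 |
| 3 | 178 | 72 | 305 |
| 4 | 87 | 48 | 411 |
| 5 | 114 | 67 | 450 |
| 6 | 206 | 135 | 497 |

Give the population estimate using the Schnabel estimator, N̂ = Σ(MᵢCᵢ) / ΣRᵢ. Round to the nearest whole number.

Σ MᵢCᵢ = 0·147 + 147·195 + 305·178 + 411·87 + 450·114 + 497·206 = 0 + 28665 + 54290 + 35757 + 51300 + 102382 = 272394
Σ Rᵢ = 0 + 37 + 72 + 48 + 67 + 135 = 359
N̂ = 272394 / 359 ≈ 758.8 → 759

N ≈ 759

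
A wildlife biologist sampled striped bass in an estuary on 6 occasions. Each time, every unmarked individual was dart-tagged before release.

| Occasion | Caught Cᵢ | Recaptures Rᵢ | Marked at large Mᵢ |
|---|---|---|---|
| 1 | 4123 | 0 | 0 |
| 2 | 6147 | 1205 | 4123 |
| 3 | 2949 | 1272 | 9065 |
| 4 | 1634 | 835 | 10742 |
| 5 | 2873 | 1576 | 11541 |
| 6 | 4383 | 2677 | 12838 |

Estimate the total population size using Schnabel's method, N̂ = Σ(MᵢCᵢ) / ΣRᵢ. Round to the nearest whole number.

N ≈ 21,025

Σ MᵢCᵢ = 0·4123 + 4123·6147 + 9065·2949 + 10742·1634 + 11541·2873 + 12838·4383 = 0 + 25344081 + 26732685 + 17552428 + 33157293 + 56268954 = 159055441
Σ Rᵢ = 0 + 1205 + 1272 + 835 + 1576 + 2677 = 7565
N̂ = 159055441 / 7565 ≈ 21025.2 → 21025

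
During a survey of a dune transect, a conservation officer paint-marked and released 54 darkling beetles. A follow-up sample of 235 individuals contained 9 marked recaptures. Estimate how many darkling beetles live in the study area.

If marked individuals mix randomly, R/C ≈ M/N, giving N ≈ M·C/R.
N = (54 × 235) / 9 = 12690 / 9 = 1410

N = 1410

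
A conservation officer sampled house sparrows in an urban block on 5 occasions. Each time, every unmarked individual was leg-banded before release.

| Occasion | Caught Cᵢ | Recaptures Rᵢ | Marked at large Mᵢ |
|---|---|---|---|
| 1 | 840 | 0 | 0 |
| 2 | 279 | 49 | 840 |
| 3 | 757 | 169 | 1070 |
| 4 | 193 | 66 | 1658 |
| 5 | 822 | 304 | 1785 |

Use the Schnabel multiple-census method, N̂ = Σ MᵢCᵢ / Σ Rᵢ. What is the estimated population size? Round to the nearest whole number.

Σ MᵢCᵢ = 0·840 + 840·279 + 1070·757 + 1658·193 + 1785·822 = 0 + 234360 + 809990 + 319994 + 1467270 = 2831614
Σ Rᵢ = 0 + 49 + 169 + 66 + 304 = 588
N̂ = 2831614 / 588 ≈ 4815.7 → 4816

N ≈ 4816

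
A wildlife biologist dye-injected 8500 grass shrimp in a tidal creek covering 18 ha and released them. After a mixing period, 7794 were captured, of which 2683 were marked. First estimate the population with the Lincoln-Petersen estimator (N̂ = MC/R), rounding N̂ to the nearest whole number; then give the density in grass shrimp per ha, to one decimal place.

N̂ = 8500·7794/2683 = 66249000/2683 ≈ 24692.1 → 24692
Density = N̂ / area = 24692 / 18 ≈ 1371.78 → 1371.8 per ha

density ≈ 1371.8 grass shrimp per ha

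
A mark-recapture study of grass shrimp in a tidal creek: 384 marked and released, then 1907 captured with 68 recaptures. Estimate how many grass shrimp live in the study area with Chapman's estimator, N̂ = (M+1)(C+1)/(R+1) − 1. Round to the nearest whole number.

N ≈ 10,645

N̂ = (384+1)(1907+1)/(68+1) − 1 = 385·1908/69 − 1
= 734580/69 − 1 ≈ 10646.1 − 1 ≈ 10645.1 → 10645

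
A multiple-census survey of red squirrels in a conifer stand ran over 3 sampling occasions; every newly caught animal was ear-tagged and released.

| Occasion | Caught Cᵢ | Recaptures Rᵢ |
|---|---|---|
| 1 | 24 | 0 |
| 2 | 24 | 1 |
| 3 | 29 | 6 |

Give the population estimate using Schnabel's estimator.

N = 277

Marked at large before each occasion: Mᵢ = Σⱼ<ᵢ (Cⱼ − Rⱼ) → M1=0, M2=24, M3=47
Σ MᵢCᵢ = 0·24 + 24·24 + 47·29 = 0 + 576 + 1363 = 1939
Σ Rᵢ = 0 + 1 + 6 = 7
N̂ = 1939 / 7 = 277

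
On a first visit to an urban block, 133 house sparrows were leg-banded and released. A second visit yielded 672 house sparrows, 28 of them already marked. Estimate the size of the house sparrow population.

If marked individuals mix randomly, R/C ≈ M/N, giving N ≈ M·C/R.
N = (133 × 672) / 28 = 89376 / 28 = 3192

N = 3192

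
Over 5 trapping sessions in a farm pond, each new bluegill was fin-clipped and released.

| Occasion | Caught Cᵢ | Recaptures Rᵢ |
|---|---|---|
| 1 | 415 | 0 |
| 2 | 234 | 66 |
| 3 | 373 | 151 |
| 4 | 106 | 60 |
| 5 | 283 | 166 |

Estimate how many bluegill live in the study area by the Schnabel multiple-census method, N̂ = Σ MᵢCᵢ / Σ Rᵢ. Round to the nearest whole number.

N ≈ 1446

Marked at large before each occasion: Mᵢ = Σⱼ<ᵢ (Cⱼ − Rⱼ) → M1=0, M2=415, M3=583, M4=805, M5=851
Σ MᵢCᵢ = 0·415 + 415·234 + 583·373 + 805·106 + 851·283 = 0 + 97110 + 217459 + 85330 + 240833 = 640732
Σ Rᵢ = 0 + 66 + 151 + 60 + 166 = 443
N̂ = 640732 / 443 ≈ 1446.3 → 1446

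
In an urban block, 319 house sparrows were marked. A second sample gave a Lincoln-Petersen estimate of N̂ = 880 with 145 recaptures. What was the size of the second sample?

From N = M·C/R: C = N·R / M = 880·145 / 319 = 127600 / 319 = 400.

C = 400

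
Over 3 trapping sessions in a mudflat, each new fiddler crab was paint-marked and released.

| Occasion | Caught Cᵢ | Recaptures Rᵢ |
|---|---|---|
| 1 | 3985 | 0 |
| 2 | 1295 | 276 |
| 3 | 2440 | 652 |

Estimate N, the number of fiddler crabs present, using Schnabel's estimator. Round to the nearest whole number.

Marked at large before each occasion: Mᵢ = Σⱼ<ᵢ (Cⱼ − Rⱼ) → M1=0, M2=3985, M3=5004
Σ MᵢCᵢ = 0·3985 + 3985·1295 + 5004·2440 = 0 + 5160575 + 12209760 = 17370335
Σ Rᵢ = 0 + 276 + 652 = 928
N̂ = 17370335 / 928 ≈ 18718.0 → 18718

N ≈ 18,718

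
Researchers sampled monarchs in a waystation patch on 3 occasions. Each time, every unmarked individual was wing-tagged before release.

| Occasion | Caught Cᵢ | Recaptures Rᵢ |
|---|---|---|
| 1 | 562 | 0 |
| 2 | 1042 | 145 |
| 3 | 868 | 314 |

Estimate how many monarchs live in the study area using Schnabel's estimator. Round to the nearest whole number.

Marked at large before each occasion: Mᵢ = Σⱼ<ᵢ (Cⱼ − Rⱼ) → M1=0, M2=562, M3=1459
Σ MᵢCᵢ = 0·562 + 562·1042 + 1459·868 = 0 + 585604 + 1266412 = 1852016
Σ Rᵢ = 0 + 145 + 314 = 459
N̂ = 1852016 / 459 ≈ 4034.9 → 4035

N ≈ 4035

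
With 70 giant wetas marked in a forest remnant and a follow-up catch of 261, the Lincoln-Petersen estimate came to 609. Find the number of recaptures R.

From N = M·C/R: R = M·C / N = 70·261 / 609 = 18270 / 609 = 30.

R = 30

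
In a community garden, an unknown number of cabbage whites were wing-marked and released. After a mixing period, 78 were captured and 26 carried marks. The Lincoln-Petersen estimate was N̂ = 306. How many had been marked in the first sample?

M = 102

From N = M·C/R: M = N·R / C = 306·26 / 78 = 7956 / 78 = 102.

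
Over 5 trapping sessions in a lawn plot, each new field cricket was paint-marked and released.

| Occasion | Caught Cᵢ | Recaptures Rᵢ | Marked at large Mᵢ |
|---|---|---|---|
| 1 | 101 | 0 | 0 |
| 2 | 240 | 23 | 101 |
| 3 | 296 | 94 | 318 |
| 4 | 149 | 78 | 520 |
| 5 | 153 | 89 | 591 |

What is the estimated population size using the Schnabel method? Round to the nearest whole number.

N ≈ 1008

Σ MᵢCᵢ = 0·101 + 101·240 + 318·296 + 520·149 + 591·153 = 0 + 24240 + 94128 + 77480 + 90423 = 286271
Σ Rᵢ = 0 + 23 + 94 + 78 + 89 = 284
N̂ = 286271 / 284 ≈ 1008.0 → 1008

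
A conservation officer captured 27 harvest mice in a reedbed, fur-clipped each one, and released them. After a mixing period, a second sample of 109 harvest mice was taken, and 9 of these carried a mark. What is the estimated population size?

N = 327

Lincoln-Petersen assumes M/N = R/C, so N = M·C / R.
N = (27 × 109) / 9 = 2943 / 9 = 327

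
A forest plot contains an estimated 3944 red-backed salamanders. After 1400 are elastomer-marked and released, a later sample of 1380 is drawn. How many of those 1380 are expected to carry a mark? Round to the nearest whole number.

Expected recaptures E[R] = M·C / N.
E[R] = 1400 × 1380 / 3944 = 1932000 / 3944 ≈ 489.9 → 490

expected recaptures ≈ 490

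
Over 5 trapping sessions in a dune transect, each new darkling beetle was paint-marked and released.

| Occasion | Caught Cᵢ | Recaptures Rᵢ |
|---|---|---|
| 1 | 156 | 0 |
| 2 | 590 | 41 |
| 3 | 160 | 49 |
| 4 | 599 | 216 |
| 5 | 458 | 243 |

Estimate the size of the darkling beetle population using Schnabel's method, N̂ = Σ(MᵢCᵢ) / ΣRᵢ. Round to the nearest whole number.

N ≈ 2264

Marked at large before each occasion: Mᵢ = Σⱼ<ᵢ (Cⱼ − Rⱼ) → M1=0, M2=156, M3=705, M4=816, M5=1199
Σ MᵢCᵢ = 0·156 + 156·590 + 705·160 + 816·599 + 1199·458 = 0 + 92040 + 112800 + 488784 + 549142 = 1242766
Σ Rᵢ = 0 + 41 + 49 + 216 + 243 = 549
N̂ = 1242766 / 549 ≈ 2263.7 → 2264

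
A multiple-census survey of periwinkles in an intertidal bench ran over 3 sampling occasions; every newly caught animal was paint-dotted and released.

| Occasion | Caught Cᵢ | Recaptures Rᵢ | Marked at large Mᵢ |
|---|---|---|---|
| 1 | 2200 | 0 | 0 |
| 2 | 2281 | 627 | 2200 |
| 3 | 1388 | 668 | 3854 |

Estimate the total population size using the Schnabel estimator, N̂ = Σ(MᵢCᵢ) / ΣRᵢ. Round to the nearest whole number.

Σ MᵢCᵢ = 0·2200 + 2200·2281 + 3854·1388 = 0 + 5018200 + 5349352 = 10367552
Σ Rᵢ = 0 + 627 + 668 = 1295
N̂ = 10367552 / 1295 ≈ 8005.8 → 8006

N ≈ 8006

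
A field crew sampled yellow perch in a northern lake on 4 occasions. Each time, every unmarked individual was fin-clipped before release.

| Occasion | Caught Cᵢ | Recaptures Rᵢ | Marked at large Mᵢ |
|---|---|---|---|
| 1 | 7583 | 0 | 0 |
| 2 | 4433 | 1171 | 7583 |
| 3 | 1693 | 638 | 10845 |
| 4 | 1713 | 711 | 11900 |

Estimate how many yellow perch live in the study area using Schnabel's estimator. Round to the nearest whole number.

Σ MᵢCᵢ = 0·7583 + 7583·4433 + 10845·1693 + 11900·1713 = 0 + 33615439 + 18360585 + 20384700 = 72360724
Σ Rᵢ = 0 + 1171 + 638 + 711 = 2520
N̂ = 72360724 / 2520 ≈ 28714.6 → 28715

N ≈ 28,715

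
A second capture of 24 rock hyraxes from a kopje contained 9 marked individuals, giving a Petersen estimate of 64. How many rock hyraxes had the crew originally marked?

M = 24

From N = M·C/R: M = N·R / C = 64·9 / 24 = 576 / 24 = 24.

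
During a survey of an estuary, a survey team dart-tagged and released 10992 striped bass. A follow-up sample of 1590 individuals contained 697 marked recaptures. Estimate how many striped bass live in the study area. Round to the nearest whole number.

N ≈ 25,075

N = (10992 × 1590) / 697 = 17477280 / 697 ≈ 25075.0 → 25075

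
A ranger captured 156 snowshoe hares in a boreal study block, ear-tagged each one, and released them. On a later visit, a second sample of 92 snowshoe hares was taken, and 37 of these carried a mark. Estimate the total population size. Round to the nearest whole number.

N ≈ 388

Lincoln-Petersen assumes M/N = R/C, so N = M·C / R.
N = (156 × 92) / 37 = 14352 / 37 ≈ 387.9 → 388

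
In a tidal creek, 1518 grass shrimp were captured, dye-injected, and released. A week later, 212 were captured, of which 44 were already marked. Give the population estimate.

N = 7314

Lincoln-Petersen assumes M/N = R/C, so N = M·C / R.
N = (1518 × 212) / 44 = 321816 / 44 = 7314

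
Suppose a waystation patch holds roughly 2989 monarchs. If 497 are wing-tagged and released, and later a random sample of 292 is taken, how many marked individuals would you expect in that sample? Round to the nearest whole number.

expected recaptures ≈ 49

Expected recaptures E[R] = M·C / N.
E[R] = 497 × 292 / 2989 = 145124 / 2989 ≈ 48.6 → 49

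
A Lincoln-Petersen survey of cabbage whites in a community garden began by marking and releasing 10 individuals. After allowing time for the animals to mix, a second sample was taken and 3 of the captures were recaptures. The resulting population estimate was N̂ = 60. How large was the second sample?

C = 18

From N = M·C/R: C = N·R / M = 60·3 / 10 = 180 / 10 = 18.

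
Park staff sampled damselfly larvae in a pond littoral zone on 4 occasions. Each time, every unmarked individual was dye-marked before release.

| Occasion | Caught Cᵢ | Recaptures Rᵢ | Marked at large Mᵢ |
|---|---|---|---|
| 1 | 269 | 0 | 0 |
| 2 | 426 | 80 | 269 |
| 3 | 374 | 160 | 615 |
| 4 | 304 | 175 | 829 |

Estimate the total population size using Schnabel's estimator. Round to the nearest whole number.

Σ MᵢCᵢ = 0·269 + 269·426 + 615·374 + 829·304 = 0 + 114594 + 230010 + 252016 = 596620
Σ Rᵢ = 0 + 80 + 160 + 175 = 415
N̂ = 596620 / 415 ≈ 1437.6 → 1438

N ≈ 1438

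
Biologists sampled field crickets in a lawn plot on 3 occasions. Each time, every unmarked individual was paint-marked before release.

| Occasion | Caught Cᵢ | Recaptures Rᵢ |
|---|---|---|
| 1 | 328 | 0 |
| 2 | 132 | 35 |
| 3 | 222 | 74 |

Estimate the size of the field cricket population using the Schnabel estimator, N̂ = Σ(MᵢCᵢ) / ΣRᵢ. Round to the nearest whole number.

Marked at large before each occasion: Mᵢ = Σⱼ<ᵢ (Cⱼ − Rⱼ) → M1=0, M2=328, M3=425
Σ MᵢCᵢ = 0·328 + 328·132 + 425·222 = 0 + 43296 + 94350 = 137646
Σ Rᵢ = 0 + 35 + 74 = 109
N̂ = 137646 / 109 ≈ 1262.8 → 1263

N ≈ 1263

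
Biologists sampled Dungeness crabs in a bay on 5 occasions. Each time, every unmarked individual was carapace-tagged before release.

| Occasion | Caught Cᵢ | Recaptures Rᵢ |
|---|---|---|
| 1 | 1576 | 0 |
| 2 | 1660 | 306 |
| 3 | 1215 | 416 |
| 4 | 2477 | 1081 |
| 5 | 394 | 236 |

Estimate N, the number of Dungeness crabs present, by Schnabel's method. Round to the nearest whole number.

Marked at large before each occasion: Mᵢ = Σⱼ<ᵢ (Cⱼ − Rⱼ) → M1=0, M2=1576, M3=2930, M4=3729, M5=5125
Σ MᵢCᵢ = 0·1576 + 1576·1660 + 2930·1215 + 3729·2477 + 5125·394 = 0 + 2616160 + 3559950 + 9236733 + 2019250 = 17432093
Σ Rᵢ = 0 + 306 + 416 + 1081 + 236 = 2039
N̂ = 17432093 / 2039 ≈ 8549.3 → 8549

N ≈ 8549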